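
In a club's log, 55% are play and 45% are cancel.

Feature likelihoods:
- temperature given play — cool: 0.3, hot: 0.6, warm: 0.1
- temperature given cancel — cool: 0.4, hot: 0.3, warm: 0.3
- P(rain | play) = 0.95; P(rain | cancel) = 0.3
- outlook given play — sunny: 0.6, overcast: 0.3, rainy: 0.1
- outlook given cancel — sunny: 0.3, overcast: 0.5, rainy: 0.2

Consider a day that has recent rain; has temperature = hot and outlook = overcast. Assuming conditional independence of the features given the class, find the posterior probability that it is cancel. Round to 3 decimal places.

play: 0.55 × 0.6 × 0.95 × 0.3 = 0.09405
cancel: 0.45 × 0.3 × 0.3 × 0.5 = 0.02025
P(cancel | x) = 0.02025 / 0.1143 ≈ 0.177

0.177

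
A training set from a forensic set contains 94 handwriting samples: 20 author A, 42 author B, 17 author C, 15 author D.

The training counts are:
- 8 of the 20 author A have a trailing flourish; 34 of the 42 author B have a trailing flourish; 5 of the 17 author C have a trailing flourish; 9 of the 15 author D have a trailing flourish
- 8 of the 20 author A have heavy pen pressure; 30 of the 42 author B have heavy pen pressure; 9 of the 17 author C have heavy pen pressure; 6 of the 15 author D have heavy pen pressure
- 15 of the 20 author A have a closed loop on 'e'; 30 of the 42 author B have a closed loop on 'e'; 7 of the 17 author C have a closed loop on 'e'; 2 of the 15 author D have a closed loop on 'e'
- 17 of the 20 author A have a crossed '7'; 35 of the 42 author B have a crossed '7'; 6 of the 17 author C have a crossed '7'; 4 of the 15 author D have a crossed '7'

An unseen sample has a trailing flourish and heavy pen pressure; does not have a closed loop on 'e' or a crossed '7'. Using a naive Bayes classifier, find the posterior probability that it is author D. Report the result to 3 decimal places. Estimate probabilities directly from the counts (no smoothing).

author A: (20/94) × (8/20) × (8/20) × (5/20) × (3/20) ≈ 0.0012766
author B: (42/94) × (34/42) × (30/42) × (12/42) × (7/42) ≈ 0.0123028
author C: (17/94) × (5/17) × (9/17) × (10/17) × (11/17) ≈ 0.0107184
author D: (15/94) × (9/15) × (6/15) × (13/15) × (11/15) ≈ 0.0243404
P(author D | x) = 0.0243404 / 0.0486382 ≈ 0.500

0.500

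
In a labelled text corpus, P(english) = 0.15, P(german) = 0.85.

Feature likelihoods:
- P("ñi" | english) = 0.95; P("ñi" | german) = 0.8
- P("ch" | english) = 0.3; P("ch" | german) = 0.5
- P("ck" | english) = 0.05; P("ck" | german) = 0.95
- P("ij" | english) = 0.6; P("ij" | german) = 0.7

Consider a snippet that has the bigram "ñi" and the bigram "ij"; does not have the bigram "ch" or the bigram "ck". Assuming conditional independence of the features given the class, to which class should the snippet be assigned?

english: 0.15 × 0.95 × (1−0.3) × (1−0.05) × 0.6 = 0.0568575
german: 0.85 × 0.8 × (1−0.5) × (1−0.95) × 0.7 = 0.0119
Highest score → english.

english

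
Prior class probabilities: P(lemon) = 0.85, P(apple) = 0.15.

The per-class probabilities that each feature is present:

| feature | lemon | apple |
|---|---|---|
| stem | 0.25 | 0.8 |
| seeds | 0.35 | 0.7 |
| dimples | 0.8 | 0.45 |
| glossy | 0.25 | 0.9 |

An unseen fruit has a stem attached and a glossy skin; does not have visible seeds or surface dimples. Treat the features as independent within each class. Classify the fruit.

apple

lemon: 0.85 × 0.25 × (1−0.35) × (1−0.8) × 0.25 = 0.00690625
apple: 0.15 × 0.8 × (1−0.7) × (1−0.45) × 0.9 = 0.01782
Highest score → apple.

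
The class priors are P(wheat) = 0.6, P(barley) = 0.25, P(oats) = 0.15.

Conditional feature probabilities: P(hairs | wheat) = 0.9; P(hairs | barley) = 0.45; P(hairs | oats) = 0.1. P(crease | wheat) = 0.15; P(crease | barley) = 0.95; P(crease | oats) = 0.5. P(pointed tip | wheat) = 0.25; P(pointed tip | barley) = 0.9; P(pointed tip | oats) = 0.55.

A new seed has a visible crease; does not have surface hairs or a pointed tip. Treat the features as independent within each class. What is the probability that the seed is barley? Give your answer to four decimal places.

wheat: 0.6 × (1−0.9) × 0.15 × (1−0.25) = 0.00675
barley: 0.25 × (1−0.45) × 0.95 × (1−0.9) = 0.0130625
oats: 0.15 × (1−0.1) × 0.5 × (1−0.55) = 0.030375
P(barley | x) = 0.0130625 / 0.0501875 ≈ 0.2603

0.2603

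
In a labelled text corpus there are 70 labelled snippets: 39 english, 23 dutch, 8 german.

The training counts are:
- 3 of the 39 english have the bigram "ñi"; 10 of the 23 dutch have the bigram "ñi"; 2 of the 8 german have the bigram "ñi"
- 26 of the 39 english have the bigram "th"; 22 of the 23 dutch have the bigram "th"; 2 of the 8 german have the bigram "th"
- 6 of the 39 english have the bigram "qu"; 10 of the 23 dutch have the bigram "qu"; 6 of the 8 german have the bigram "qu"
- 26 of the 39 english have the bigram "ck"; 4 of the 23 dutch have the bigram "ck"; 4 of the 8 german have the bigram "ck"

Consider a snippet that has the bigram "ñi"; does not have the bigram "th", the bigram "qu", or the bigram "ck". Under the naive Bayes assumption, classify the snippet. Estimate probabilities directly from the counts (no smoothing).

english

english: (39/70) × (3/39) × (13/39) × (33/39) × (13/39) ≈ 0.0040293
dutch: (23/70) × (10/23) × (1/23) × (13/23) × (19/23) ≈ 0.00290012
german: (8/70) × (2/8) × (6/8) × (2/8) × (4/8) ≈ 0.00267857
Highest score → english.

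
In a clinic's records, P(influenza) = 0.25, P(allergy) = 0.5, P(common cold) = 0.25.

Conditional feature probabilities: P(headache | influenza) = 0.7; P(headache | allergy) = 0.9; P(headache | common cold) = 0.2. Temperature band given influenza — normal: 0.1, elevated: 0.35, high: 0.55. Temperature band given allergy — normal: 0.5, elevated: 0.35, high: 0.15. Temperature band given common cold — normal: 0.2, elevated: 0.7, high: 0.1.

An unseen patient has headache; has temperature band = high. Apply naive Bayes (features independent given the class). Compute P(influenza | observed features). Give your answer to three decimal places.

0.570

influenza: 0.25 × 0.7 × 0.55 = 0.09625
allergy: 0.5 × 0.9 × 0.15 = 0.0675
common cold: 0.25 × 0.2 × 0.1 = 0.005
P(influenza | x) = 0.09625 / 0.16875 ≈ 0.570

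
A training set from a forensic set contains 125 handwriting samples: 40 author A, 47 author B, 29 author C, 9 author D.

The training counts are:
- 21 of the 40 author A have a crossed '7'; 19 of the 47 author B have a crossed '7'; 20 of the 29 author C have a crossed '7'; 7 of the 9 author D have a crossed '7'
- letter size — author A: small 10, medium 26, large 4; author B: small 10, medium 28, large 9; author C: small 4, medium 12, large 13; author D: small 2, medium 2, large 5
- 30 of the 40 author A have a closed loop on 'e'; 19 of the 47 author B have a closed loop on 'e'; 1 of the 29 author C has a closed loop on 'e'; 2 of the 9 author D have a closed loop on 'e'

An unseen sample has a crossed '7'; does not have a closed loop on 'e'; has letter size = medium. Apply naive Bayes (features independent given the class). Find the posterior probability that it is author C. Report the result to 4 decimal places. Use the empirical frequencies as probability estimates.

0.4128

author A: (40/125) × (21/40) × (26/40) × (10/40) = 0.0273
author B: (47/125) × (19/47) × (28/47) × (28/47) ≈ 0.0539466
author C: (29/125) × (20/29) × (12/29) × (28/29) ≈ 0.0639239
author D: (9/125) × (7/9) × (2/9) × (7/9) ≈ 0.00967901
P(author C | x) = 0.0639239 / 0.15484951 ≈ 0.4128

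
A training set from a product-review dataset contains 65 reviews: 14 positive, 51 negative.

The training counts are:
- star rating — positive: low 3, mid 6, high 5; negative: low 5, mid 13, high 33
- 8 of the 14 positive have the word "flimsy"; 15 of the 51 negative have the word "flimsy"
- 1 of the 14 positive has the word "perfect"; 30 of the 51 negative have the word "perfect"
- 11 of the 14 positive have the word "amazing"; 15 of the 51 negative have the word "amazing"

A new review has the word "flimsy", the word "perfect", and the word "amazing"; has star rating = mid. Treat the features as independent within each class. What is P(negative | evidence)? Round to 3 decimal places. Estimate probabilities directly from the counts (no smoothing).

0.775

positive: (14/65) × (6/14) × (8/14) × (1/14) × (11/14) ≈ 0.00296031
negative: (51/65) × (13/51) × (15/51) × (30/51) × (15/51) ≈ 0.0101771
P(negative | x) = 0.0101771 / 0.01313741 ≈ 0.775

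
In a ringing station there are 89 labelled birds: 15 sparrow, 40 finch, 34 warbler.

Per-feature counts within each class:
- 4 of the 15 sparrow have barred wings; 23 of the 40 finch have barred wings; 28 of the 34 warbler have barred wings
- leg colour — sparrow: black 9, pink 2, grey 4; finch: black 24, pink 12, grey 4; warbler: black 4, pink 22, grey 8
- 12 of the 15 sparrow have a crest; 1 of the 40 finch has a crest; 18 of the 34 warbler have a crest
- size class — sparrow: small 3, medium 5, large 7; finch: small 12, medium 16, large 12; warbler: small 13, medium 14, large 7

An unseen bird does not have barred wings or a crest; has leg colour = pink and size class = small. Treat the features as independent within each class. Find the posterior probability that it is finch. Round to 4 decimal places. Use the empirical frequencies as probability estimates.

sparrow: (15/89) × (11/15) × (2/15) × (3/15) × (3/15) ≈ 0.000659176
finch: (40/89) × (17/40) × (12/40) × (39/40) × (12/40) ≈ 0.0167612
warbler: (34/89) × (6/34) × (22/34) × (16/34) × (13/34) ≈ 0.00784893
P(finch | x) = 0.0167612 / 0.025269306 ≈ 0.6633

0.6633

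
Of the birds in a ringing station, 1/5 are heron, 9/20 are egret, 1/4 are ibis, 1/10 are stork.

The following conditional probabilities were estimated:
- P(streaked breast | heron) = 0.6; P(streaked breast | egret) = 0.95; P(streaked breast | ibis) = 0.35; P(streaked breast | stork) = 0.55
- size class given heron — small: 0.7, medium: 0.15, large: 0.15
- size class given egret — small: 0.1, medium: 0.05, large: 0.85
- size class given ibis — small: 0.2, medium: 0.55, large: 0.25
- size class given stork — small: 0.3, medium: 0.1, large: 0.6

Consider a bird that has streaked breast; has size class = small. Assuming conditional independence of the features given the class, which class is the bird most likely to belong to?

heron: 0.2 × 0.6 × 0.7 = 0.084
egret: 0.45 × 0.95 × 0.1 = 0.04275
ibis: 0.25 × 0.35 × 0.2 = 0.0175
stork: 0.1 × 0.55 × 0.3 = 0.0165
Highest score → heron.

heron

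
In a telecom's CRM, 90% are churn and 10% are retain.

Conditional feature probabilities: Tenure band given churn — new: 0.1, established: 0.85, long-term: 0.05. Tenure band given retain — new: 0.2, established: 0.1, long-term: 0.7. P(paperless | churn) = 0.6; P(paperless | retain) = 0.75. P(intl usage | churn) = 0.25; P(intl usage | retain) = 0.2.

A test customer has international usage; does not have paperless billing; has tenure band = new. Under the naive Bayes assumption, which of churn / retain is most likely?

churn

churn: 0.9 × 0.1 × (1−0.6) × 0.25 = 0.009
retain: 0.1 × 0.2 × (1−0.75) × 0.2 = 0.001
Highest score → churn.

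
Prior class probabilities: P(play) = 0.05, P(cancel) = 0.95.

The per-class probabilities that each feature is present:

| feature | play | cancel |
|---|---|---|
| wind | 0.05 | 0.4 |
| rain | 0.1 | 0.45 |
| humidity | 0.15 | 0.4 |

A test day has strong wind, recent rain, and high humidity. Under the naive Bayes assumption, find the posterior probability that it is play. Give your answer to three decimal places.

0.001

play: 0.05 × 0.05 × 0.1 × 0.15 = 0.0000375
cancel: 0.95 × 0.4 × 0.45 × 0.4 = 0.0684
P(play | x) = 0.0000375 / 0.0684375 ≈ 0.001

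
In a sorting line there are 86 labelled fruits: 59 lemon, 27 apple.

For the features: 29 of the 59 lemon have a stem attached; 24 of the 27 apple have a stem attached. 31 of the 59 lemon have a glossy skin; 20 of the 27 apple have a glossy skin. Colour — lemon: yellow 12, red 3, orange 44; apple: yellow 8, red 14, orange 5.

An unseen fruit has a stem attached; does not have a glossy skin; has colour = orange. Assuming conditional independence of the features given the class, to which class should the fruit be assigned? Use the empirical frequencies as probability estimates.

lemon

lemon: (59/86) × (29/59) × (28/59) × (44/59) ≈ 0.119346
apple: (27/86) × (24/27) × (7/27) × (5/27) ≈ 0.0133984
Highest score → lemon.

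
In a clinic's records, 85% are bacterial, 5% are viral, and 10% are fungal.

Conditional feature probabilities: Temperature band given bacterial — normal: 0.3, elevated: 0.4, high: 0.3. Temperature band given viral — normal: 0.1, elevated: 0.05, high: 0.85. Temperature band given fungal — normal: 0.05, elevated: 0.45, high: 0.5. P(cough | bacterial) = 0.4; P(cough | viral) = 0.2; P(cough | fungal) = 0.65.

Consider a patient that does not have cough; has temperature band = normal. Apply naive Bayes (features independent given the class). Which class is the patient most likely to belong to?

bacterial: 0.85 × 0.3 × (1−0.4) = 0.153
viral: 0.05 × 0.1 × (1−0.2) = 0.004
fungal: 0.1 × 0.05 × (1−0.65) = 0.00175
Highest score → bacterial.

bacterial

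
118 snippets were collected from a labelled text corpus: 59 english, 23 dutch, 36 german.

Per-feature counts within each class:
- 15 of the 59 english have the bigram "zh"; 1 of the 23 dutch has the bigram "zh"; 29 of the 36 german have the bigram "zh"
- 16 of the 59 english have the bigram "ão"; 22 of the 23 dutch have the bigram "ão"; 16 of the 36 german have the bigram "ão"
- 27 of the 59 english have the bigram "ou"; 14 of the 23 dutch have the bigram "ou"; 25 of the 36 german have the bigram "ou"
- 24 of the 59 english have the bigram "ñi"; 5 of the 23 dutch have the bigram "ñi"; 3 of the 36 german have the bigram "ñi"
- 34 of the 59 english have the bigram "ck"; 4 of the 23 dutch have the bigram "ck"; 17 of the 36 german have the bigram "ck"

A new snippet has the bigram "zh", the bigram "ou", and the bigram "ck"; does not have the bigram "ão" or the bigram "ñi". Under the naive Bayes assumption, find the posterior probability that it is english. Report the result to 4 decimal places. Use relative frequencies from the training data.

0.2608

english: (59/118) × (15/59) × (43/59) × (27/59) × (35/59) × (34/59) ≈ 0.0144937
dutch: (23/118) × (1/23) × (1/23) × (14/23) × (18/23) × (4/23) ≈ 0.0000305258
german: (36/118) × (29/36) × (20/36) × (25/36) × (33/36) × (17/36) ≈ 0.041043
P(english | x) = 0.0144937 / 0.0555672258 ≈ 0.2608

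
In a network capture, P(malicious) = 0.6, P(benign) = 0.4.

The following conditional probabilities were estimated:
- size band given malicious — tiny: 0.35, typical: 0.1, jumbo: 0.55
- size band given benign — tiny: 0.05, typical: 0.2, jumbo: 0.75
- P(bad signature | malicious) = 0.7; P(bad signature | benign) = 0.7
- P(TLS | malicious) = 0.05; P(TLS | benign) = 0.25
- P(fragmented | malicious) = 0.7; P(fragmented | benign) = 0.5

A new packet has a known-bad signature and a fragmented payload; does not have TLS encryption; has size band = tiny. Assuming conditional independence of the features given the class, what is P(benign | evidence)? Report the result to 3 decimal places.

0.051

malicious: 0.6 × 0.35 × 0.7 × (1−0.05) × 0.7 = 0.097755
benign: 0.4 × 0.05 × 0.7 × (1−0.25) × 0.5 = 0.00525
P(benign | x) = 0.00525 / 0.103005 ≈ 0.051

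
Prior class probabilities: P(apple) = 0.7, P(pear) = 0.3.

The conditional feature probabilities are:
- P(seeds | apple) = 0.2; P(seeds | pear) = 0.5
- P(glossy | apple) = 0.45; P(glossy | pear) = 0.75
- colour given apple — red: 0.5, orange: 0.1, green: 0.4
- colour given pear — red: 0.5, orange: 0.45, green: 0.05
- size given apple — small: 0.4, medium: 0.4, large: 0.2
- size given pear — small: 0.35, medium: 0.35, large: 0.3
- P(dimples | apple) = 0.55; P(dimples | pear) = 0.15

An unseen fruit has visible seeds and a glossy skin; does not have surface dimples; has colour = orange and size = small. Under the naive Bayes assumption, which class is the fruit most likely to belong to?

apple: 0.7 × 0.2 × 0.45 × 0.1 × 0.4 × (1−0.55) = 0.001134
pear: 0.3 × 0.5 × 0.75 × 0.45 × 0.35 × (1−0.15) = 0.0150609375
Highest score → pear.

pear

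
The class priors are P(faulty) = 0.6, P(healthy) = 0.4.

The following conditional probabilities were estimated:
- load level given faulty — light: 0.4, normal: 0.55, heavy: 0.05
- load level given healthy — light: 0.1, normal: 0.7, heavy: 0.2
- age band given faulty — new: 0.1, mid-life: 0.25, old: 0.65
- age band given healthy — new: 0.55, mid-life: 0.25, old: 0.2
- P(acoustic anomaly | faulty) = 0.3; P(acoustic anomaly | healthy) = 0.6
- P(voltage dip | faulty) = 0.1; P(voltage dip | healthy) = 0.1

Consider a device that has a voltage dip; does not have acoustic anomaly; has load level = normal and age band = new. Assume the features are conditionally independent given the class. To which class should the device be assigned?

faulty: 0.6 × 0.55 × 0.1 × (1−0.3) × 0.1 = 0.00231
healthy: 0.4 × 0.7 × 0.55 × (1−0.6) × 0.1 = 0.00616
Highest score → healthy.

healthy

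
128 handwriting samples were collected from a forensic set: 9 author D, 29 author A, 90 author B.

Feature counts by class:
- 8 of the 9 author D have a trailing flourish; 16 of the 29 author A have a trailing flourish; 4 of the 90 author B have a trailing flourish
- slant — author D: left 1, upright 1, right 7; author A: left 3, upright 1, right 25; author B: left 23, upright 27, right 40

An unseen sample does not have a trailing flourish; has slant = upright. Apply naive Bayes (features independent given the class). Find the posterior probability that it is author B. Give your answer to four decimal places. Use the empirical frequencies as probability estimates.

author D: (9/128) × (1/9) × (1/9) ≈ 0.000868056
author A: (29/128) × (13/29) × (1/29) ≈ 0.00350216
author B: (90/128) × (86/90) × (27/90) = 0.2015625
P(author B | x) = 0.2015625 / 0.205932716 ≈ 0.9788

0.9788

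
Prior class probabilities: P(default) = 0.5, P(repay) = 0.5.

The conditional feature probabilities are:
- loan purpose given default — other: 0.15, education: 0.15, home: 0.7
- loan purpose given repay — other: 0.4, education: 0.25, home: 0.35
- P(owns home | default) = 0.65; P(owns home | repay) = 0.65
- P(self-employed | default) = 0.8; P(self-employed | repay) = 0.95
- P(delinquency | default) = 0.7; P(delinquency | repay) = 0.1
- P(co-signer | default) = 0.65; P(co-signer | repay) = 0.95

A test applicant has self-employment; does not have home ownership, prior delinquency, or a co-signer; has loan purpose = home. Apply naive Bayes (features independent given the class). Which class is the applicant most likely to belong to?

default: 0.5 × 0.7 × (1−0.65) × 0.8 × (1−0.7) × (1−0.65) = 0.01029
repay: 0.5 × 0.35 × (1−0.65) × 0.95 × (1−0.1) × (1−0.95) = 0.0026184375
Highest score → default.

default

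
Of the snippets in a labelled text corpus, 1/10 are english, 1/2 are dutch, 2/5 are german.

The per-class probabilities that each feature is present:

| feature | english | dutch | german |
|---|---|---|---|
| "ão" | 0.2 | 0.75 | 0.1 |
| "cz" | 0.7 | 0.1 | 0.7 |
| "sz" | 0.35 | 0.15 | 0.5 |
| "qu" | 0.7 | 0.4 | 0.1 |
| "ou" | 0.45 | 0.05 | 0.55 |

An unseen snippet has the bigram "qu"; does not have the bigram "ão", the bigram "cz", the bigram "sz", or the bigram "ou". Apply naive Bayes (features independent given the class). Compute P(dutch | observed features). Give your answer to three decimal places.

english: 0.1 × (1−0.2) × (1−0.7) × (1−0.35) × 0.7 × (1−0.45) = 0.006006
dutch: 0.5 × (1−0.75) × (1−0.1) × (1−0.15) × 0.4 × (1−0.05) = 0.0363375
german: 0.4 × (1−0.1) × (1−0.7) × (1−0.5) × 0.1 × (1−0.55) = 0.00243
P(dutch | x) = 0.0363375 / 0.0447735 ≈ 0.812

0.812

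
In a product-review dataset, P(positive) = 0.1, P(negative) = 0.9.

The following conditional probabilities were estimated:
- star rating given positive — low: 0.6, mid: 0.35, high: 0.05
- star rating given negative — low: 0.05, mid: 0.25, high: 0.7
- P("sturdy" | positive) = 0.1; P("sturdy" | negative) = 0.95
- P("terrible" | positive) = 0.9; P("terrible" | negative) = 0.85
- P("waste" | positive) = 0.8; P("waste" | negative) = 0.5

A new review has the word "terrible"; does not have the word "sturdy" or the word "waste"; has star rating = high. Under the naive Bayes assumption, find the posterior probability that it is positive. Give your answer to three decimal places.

positive: 0.1 × 0.05 × (1−0.1) × 0.9 × (1−0.8) = 0.00081
negative: 0.9 × 0.7 × (1−0.95) × 0.85 × (1−0.5) = 0.0133875
P(positive | x) = 0.00081 / 0.0141975 ≈ 0.057

0.057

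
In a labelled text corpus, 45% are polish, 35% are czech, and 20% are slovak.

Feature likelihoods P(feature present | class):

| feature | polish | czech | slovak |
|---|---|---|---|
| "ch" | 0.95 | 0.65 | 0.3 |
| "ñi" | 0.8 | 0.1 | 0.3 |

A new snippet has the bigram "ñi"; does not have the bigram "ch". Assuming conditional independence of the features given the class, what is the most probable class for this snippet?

slovak

polish: 0.45 × (1−0.95) × 0.8 = 0.018
czech: 0.35 × (1−0.65) × 0.1 = 0.01225
slovak: 0.2 × (1−0.3) × 0.3 = 0.042
Highest score → slovak.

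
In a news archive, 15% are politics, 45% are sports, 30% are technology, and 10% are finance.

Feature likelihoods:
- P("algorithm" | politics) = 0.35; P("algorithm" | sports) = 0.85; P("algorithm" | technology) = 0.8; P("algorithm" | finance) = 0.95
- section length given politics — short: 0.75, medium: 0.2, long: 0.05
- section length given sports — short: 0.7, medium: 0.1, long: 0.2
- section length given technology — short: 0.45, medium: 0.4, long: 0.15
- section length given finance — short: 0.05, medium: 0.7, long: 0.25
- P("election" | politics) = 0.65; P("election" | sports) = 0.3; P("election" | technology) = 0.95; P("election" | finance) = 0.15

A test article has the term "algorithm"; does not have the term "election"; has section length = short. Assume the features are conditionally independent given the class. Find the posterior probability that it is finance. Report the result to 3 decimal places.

politics: 0.15 × 0.35 × 0.75 × (1−0.65) = 0.01378125
sports: 0.45 × 0.85 × 0.7 × (1−0.3) = 0.187425
technology: 0.3 × 0.8 × 0.45 × (1−0.95) = 0.0054
finance: 0.1 × 0.95 × 0.05 × (1−0.15) = 0.0040375
P(finance | x) = 0.0040375 / 0.21064375 ≈ 0.019

0.019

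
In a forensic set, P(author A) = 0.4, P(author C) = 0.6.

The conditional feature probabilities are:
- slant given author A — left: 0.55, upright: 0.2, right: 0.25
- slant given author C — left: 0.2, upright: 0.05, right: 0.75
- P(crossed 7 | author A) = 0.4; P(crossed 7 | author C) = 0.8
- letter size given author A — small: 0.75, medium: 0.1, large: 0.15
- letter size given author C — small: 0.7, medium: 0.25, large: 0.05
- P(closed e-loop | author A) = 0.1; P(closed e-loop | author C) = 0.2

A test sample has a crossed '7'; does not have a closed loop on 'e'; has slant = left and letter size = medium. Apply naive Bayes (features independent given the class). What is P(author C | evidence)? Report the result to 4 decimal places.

0.7080

author A: 0.4 × 0.55 × 0.4 × 0.1 × (1−0.1) = 0.00792
author C: 0.6 × 0.2 × 0.8 × 0.25 × (1−0.2) = 0.0192
P(author C | x) = 0.0192 / 0.02712 ≈ 0.7080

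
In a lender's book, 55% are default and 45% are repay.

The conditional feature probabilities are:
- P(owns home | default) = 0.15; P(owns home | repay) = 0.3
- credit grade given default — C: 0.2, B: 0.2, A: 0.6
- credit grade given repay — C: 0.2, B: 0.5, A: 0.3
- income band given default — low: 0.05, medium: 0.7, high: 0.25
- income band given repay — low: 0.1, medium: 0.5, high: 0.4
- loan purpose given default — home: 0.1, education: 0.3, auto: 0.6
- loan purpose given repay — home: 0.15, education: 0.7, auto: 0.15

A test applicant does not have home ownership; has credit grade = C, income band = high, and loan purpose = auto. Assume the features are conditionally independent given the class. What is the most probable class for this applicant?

default: 0.55 × (1−0.15) × 0.2 × 0.25 × 0.6 = 0.014025
repay: 0.45 × (1−0.3) × 0.2 × 0.4 × 0.15 = 0.00378
Highest score → default.

default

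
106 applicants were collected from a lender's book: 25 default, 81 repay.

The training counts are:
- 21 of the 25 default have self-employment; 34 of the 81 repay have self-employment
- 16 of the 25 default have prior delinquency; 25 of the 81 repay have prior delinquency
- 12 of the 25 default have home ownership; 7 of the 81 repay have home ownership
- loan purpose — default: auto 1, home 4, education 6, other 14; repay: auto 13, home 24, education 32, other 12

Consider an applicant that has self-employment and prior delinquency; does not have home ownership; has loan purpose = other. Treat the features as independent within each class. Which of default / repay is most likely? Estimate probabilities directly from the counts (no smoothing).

default: (25/106) × (21/25) × (16/25) × (13/25) × (14/25) ≈ 0.036922
repay: (81/106) × (34/81) × (25/81) × (74/81) × (12/81) ≈ 0.013399
Highest score → default.

default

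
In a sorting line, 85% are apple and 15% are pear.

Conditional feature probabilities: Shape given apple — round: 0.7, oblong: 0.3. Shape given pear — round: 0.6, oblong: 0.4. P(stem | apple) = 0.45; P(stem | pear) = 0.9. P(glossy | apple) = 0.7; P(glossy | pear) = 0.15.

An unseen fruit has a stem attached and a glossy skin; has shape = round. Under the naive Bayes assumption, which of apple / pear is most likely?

apple

apple: 0.85 × 0.7 × 0.45 × 0.7 = 0.187425
pear: 0.15 × 0.6 × 0.9 × 0.15 = 0.01215
Highest score → apple.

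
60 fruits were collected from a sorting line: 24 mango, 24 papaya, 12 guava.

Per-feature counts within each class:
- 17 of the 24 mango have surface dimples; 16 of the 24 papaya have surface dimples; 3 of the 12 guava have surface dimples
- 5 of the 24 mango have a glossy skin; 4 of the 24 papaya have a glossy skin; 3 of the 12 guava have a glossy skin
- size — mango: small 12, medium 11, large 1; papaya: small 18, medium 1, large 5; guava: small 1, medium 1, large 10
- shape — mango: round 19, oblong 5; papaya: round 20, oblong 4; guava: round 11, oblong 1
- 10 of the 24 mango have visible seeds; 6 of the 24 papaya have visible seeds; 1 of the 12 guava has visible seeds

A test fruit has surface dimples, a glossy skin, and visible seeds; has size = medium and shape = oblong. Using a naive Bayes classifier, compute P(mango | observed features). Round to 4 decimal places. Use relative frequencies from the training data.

0.9653

mango: (24/60) × (17/24) × (5/24) × (11/24) × (5/24) × (10/24) ≈ 0.00234847
papaya: (24/60) × (16/24) × (4/24) × (1/24) × (4/24) × (6/24) ≈ 0.0000771605
guava: (12/60) × (3/12) × (3/12) × (1/12) × (1/12) × (1/12) ≈ 0.0000072338
P(mango | x) = 0.00234847 / 0.0024328643 ≈ 0.9653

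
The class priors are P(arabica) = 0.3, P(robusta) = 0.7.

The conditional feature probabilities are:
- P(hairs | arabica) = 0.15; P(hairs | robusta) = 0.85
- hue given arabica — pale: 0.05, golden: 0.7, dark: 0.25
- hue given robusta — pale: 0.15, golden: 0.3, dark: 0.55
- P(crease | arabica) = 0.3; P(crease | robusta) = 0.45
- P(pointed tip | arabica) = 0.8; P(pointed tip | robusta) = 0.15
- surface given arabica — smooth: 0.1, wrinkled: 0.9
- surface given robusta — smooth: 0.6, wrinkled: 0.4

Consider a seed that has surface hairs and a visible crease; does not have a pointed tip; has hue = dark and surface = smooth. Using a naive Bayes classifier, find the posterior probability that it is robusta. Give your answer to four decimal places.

0.9991

arabica: 0.3 × 0.15 × 0.25 × 0.3 × (1−0.8) × 0.1 = 0.0000675
robusta: 0.7 × 0.85 × 0.55 × 0.45 × (1−0.15) × 0.6 = 0.075103875
P(robusta | x) = 0.075103875 / 0.075171375 ≈ 0.9991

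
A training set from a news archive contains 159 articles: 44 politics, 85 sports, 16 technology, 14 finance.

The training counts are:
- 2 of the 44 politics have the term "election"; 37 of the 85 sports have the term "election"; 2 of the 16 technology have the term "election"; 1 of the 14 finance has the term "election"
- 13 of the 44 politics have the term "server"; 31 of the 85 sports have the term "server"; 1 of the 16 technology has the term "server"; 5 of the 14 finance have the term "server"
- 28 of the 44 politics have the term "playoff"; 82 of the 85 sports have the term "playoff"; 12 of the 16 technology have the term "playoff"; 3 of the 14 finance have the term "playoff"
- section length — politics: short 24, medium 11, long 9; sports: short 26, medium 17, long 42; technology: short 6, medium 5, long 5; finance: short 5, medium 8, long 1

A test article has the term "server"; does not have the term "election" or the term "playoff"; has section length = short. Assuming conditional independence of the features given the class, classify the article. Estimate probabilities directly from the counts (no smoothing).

politics: (44/159) × (42/44) × (13/44) × (16/44) × (24/44) ≈ 0.0154799
sports: (85/159) × (48/85) × (31/85) × (3/85) × (26/85) ≈ 0.00118862
technology: (16/159) × (14/16) × (1/16) × (4/16) × (6/16) ≈ 0.00051592
finance: (14/159) × (13/14) × (5/14) × (11/14) × (5/14) ≈ 0.00819398
Highest score → politics.

politics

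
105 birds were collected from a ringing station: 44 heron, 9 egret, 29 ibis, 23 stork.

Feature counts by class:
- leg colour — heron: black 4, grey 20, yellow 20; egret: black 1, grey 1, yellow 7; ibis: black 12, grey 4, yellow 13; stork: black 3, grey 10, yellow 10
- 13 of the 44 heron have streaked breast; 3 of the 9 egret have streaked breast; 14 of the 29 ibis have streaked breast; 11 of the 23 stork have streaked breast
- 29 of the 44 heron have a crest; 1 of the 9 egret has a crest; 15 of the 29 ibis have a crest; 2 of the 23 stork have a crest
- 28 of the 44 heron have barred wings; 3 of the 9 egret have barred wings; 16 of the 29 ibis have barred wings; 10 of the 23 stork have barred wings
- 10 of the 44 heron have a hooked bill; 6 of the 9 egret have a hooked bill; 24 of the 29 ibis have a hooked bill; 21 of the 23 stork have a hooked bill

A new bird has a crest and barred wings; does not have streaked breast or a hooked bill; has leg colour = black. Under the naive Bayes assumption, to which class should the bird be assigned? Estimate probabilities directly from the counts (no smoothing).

heron

heron: (44/105) × (4/44) × (31/44) × (29/44) × (28/44) × (34/44) ≈ 0.00869875
egret: (9/105) × (1/9) × (6/9) × (1/9) × (3/9) × (3/9) ≈ 0.0000783853
ibis: (29/105) × (12/29) × (15/29) × (15/29) × (16/29) × (5/29) ≈ 0.00290852
stork: (23/105) × (3/23) × (12/23) × (2/23) × (10/23) × (2/23) ≈ 0.0000490074
Highest score → heron.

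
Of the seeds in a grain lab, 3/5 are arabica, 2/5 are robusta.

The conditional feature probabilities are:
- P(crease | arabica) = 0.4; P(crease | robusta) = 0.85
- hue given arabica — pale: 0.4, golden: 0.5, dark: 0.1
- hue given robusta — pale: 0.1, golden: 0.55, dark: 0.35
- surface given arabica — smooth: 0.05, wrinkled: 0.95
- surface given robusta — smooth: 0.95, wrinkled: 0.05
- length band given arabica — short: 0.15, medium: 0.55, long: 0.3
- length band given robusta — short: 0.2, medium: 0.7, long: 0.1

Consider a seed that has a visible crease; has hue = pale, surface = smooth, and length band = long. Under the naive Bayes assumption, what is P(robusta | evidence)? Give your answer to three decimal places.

0.692

arabica: 0.6 × 0.4 × 0.4 × 0.05 × 0.3 = 0.00144
robusta: 0.4 × 0.85 × 0.1 × 0.95 × 0.1 = 0.00323
P(robusta | x) = 0.00323 / 0.00467 ≈ 0.692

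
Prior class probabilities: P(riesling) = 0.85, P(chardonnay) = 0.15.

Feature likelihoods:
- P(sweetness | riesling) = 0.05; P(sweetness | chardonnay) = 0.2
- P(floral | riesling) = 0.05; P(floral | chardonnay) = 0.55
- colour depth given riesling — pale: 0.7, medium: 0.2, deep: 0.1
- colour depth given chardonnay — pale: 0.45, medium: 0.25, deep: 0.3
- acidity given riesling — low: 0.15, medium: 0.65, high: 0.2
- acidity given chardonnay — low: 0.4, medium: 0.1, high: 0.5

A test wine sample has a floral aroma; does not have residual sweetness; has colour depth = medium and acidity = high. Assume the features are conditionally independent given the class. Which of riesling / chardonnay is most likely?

riesling: 0.85 × (1−0.05) × 0.05 × 0.2 × 0.2 = 0.001615
chardonnay: 0.15 × (1−0.2) × 0.55 × 0.25 × 0.5 = 0.00825
Highest score → chardonnay.

chardonnay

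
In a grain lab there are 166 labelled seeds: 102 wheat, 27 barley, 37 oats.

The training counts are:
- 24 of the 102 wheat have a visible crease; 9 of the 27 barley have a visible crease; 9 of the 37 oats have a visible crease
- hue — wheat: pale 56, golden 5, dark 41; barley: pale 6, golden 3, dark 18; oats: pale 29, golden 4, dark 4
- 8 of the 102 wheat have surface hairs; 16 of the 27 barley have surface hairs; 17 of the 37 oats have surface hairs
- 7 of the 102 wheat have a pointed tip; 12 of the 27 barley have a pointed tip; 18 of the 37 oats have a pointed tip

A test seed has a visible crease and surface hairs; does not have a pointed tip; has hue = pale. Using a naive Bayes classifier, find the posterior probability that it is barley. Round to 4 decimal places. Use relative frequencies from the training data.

wheat: (102/166) × (24/102) × (56/102) × (8/102) × (95/102) ≈ 0.00579835
barley: (27/166) × (9/27) × (6/27) × (16/27) × (15/27) ≈ 0.00396648
oats: (37/166) × (9/37) × (29/37) × (17/37) × (19/37) ≈ 0.010026
P(barley | x) = 0.00396648 / 0.01979083 ≈ 0.2004

0.2004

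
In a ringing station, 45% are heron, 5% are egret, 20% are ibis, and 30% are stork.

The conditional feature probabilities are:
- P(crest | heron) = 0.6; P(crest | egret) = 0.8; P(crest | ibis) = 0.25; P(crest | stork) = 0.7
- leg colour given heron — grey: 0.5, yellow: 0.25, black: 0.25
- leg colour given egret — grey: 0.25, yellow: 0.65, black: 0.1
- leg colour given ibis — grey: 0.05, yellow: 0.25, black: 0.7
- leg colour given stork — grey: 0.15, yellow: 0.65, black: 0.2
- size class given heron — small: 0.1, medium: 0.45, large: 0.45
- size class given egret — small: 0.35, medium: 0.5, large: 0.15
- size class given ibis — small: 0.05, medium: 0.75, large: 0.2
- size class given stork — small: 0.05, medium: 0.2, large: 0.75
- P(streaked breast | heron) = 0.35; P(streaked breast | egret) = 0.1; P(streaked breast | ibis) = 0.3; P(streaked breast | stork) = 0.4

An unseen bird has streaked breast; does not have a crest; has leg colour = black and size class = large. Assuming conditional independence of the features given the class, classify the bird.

heron

heron: 0.45 × (1−0.6) × 0.25 × 0.45 × 0.35 = 0.0070875
egret: 0.05 × (1−0.8) × 0.1 × 0.15 × 0.1 = 0.000015
ibis: 0.2 × (1−0.25) × 0.7 × 0.2 × 0.3 = 0.0063
stork: 0.3 × (1−0.7) × 0.2 × 0.75 × 0.4 = 0.0054
Highest score → heron.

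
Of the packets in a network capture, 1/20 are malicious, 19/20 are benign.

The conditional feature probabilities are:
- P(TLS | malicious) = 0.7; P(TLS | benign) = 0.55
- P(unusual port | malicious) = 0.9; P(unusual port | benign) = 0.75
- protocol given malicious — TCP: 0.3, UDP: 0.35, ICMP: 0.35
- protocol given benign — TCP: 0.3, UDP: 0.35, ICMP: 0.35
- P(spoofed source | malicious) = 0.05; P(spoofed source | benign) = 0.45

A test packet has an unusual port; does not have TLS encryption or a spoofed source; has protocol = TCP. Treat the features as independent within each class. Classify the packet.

malicious: 0.05 × (1−0.7) × 0.9 × 0.3 × (1−0.05) = 0.0038475
benign: 0.95 × (1−0.55) × 0.75 × 0.3 × (1−0.45) = 0.052903125
Highest score → benign.

benign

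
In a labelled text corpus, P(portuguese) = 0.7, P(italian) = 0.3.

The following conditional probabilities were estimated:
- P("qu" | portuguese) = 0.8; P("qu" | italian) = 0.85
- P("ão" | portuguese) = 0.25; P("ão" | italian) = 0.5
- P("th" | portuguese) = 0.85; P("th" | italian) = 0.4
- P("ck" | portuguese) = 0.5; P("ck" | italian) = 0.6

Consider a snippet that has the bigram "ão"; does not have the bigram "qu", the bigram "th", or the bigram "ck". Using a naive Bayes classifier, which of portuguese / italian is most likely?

italian

portuguese: 0.7 × (1−0.8) × 0.25 × (1−0.85) × (1−0.5) = 0.002625
italian: 0.3 × (1−0.85) × 0.5 × (1−0.4) × (1−0.6) = 0.0054
Highest score → italian.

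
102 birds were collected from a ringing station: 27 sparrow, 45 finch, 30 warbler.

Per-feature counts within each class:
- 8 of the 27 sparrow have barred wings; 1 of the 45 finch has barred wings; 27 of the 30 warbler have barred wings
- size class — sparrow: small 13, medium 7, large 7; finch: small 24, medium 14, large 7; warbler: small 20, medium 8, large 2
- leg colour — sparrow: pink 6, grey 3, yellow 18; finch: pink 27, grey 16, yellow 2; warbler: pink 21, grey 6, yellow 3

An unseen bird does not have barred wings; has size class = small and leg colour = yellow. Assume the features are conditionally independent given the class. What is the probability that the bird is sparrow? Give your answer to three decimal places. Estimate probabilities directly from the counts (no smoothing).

sparrow: (27/102) × (19/27) × (13/27) × (18/27) ≈ 0.0597918
finch: (45/102) × (44/45) × (24/45) × (2/45) ≈ 0.0102251
warbler: (30/102) × (3/30) × (20/30) × (3/30) ≈ 0.00196078
P(sparrow | x) = 0.0597918 / 0.07197768 ≈ 0.831

0.831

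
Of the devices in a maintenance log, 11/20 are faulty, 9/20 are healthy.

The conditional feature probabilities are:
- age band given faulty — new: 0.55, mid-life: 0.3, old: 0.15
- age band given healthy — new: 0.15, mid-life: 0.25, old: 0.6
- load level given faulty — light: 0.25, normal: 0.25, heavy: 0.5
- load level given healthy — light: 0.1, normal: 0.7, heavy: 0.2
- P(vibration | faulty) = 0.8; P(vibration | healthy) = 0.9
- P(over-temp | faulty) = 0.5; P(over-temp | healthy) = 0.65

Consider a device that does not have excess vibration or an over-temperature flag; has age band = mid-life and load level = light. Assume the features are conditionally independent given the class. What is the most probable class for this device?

faulty

faulty: 0.55 × 0.3 × 0.25 × (1−0.8) × (1−0.5) = 0.004125
healthy: 0.45 × 0.25 × 0.1 × (1−0.9) × (1−0.65) = 0.00039375
Highest score → faulty.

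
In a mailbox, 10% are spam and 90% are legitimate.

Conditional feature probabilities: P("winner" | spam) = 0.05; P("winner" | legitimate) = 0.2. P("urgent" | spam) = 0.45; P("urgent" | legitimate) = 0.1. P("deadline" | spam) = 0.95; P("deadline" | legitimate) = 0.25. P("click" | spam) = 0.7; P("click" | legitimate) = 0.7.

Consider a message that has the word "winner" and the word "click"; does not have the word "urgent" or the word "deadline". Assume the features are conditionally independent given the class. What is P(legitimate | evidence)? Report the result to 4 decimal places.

0.9989

spam: 0.1 × 0.05 × (1−0.45) × (1−0.95) × 0.7 = 0.00009625
legitimate: 0.9 × 0.2 × (1−0.1) × (1−0.25) × 0.7 = 0.08505
P(legitimate | x) = 0.08505 / 0.08514625 ≈ 0.9989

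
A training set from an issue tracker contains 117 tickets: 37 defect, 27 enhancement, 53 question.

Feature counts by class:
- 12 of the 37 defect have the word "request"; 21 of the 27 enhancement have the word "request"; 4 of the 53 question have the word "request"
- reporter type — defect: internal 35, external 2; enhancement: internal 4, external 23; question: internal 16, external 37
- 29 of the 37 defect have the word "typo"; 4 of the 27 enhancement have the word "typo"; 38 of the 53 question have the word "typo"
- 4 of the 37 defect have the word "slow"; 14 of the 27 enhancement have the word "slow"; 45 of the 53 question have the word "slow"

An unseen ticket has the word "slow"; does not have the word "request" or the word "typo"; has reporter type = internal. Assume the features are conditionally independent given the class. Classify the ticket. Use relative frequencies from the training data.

defect: (37/117) × (25/37) × (35/37) × (8/37) × (4/37) ≈ 0.00472462
enhancement: (27/117) × (6/27) × (4/27) × (23/27) × (14/27) ≈ 0.00335575
question: (53/117) × (49/53) × (16/53) × (15/53) × (45/53) ≈ 0.0303813
Highest score → question.

question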